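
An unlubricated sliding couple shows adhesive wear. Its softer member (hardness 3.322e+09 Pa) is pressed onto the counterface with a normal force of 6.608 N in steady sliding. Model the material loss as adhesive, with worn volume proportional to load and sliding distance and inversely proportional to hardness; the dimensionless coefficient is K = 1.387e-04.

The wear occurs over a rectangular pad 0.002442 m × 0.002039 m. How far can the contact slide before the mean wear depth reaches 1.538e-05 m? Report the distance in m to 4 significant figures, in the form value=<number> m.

value=277.6 m

Each operation maintains full float precision — shown intermediates are rounded. Rounded just once, at 4 significant figures.
Contact area A = 0.002442 m × 0.002039 m = 4.979e-06 m².
Restated in SI base units: W = 6.608 N, H = 3.322e+09 Pa, K = 1.387e-04.
Permissible volume V_lim = h_lim·A = 1.538e-05 · 4.979e-06 = 7.658e-11 m³.
So the life L = V_lim·H/(K·W) = 7.658e-11 · 3.322e+09 / (1.387e-04 · 6.608) = 277.6 m.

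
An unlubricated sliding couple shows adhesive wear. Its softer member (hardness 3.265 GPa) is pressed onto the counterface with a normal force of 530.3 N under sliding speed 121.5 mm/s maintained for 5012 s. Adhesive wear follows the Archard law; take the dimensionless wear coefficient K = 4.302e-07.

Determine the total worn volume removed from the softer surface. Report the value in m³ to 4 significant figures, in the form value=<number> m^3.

Intermediates are shown rounded, and the algebra maintains full float precision — one last rounding, at four significant figures.
Sliding speed v = 121.5 mm/s = 0.1215 m/s. Total distance L = v·t = 0.1215 m/s × 5012 s = 609.0 m.
Hardness H = 3.265 GPa = 3.265e+09 Pa.
Working in SI base units: W = 530.3 N, H = 3.265e+09 Pa, K = 4.302e-07.
Apply Archard: V = K·W·L/H = 4.302e-07 · 530.3 · 609.0 / 3.265e+09 = 4.255e-11 m³.

value=4.255e-11 m^3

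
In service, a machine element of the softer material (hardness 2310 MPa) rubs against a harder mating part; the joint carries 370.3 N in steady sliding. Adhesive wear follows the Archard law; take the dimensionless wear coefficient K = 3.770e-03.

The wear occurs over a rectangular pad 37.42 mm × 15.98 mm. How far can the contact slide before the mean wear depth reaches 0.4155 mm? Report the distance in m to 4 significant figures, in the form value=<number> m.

All arithmetic keeps exact precision, and intermediate values are printed rounded, and one last rounding to four significant digits.
Convert: Hardness H = 2310 MPa = 2.310e+09 Pa.
Convert: Pad sides 37.42 mm × 15.98 mm = 0.03742 m × 0.01598 m. Contact area A = 0.03742 m × 0.01598 m = 5.980e-04 m².
Convert: Depth limit h_lim = 0.4155 mm = 4.155e-04 m.
In SI base units: W = 370.3 N, H = 2.310e+09 Pa, K = 3.770e-03.
Volume at the limit: V_lim = h_lim·A = 4.155e-04 · 5.980e-04 = 2.485e-07 m³.
Inverting, life L = V_lim·H/(K·W) = 2.485e-07 · 2.310e+09 / (3.770e-03 · 370.3) = 411.1 m.

value=411.1 m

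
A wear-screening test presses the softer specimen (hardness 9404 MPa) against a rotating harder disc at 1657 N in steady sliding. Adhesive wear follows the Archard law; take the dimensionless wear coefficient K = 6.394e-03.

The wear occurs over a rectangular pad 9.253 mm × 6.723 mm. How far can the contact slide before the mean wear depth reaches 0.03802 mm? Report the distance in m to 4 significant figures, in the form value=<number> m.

All arithmetic runs at exact precision, and quoted intermediates are rounded; one final rounding: four significant figures.
Hardness H = 9404 MPa = 9.404e+09 Pa.
Pad sides 9.253 mm × 6.723 mm = 0.009253 m × 0.006723 m. Contact area A = 0.009253 m × 0.006723 m = 6.221e-05 m².
Depth limit h_lim = 0.03802 mm = 3.802e-05 m.
As SI base values: W = 1657 N, H = 9.404e+09 Pa, K = 6.394e-03.
Volume at the limit: V_lim = h_lim·A = 3.802e-05 · 6.221e-05 = 2.365e-09 m³.
Inverting, life L = V_lim·H/(K·W) = 2.365e-09 · 9.404e+09 / (6.394e-03 · 1657) = 2.099 m.

value=2.099 m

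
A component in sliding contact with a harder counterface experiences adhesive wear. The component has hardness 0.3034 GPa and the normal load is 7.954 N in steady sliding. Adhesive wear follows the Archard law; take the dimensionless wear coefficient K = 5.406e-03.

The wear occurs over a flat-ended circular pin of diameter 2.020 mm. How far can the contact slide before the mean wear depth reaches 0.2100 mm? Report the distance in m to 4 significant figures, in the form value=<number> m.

Intermediate values are shown rounded; each operation keeps full precision. Rounded once at the end, at four significant figures.
Convert: Hardness H = 0.3034 GPa = 3.034e+08 Pa.
Convert: Pin diameter d = 2.020 mm = 0.002020 m. Contact area A = π·d²/4 = π·(0.002020 m)²/4 = 3.205e-06 m².
Convert: Depth limit h_lim = 0.2100 mm = 2.100e-04 m.
Expressed in SI base units: W = 7.954 N, H = 3.034e+08 Pa, K = 5.406e-03.
Volume at the limit: V_lim = h_lim·A = 2.100e-04 · 3.205e-06 = 6.730e-10 m³.
Inverting, life L = V_lim·H/(K·W) = 6.730e-10 · 3.034e+08 / (5.406e-03 · 7.954) = 4.749 m.

value=4.749 m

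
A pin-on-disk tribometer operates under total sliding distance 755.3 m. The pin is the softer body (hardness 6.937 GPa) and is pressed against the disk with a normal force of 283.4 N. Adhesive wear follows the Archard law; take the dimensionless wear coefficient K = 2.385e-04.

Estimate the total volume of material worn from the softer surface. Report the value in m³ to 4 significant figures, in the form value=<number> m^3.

value=7.359e-09 m^3

Every step runs at exact precision. The intermediates appear rounded, and a single final rounding, at 4 significant figures.
Hardness H = 6.937 GPa = 6.937e+09 Pa.
As SI base values: W = 283.4 N, H = 6.937e+09 Pa, K = 2.385e-04.
Volume removed: V = K·W·L/H = 2.385e-04 · 283.4 · 755.3 / 6.937e+09 = 7.359e-09 m³.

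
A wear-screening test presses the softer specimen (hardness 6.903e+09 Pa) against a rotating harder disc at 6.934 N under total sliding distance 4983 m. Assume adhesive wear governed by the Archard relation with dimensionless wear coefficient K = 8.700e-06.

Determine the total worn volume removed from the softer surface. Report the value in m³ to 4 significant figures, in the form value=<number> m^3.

Intermediates are displayed rounded, and all arithmetic carries full float precision — rounded once at the end: four significant digits.
Working in SI base units: W = 6.934 N, H = 6.903e+09 Pa, K = 8.700e-06.
Worn volume V = K·W·L/H = 8.700e-06 · 6.934 · 4983 / 6.903e+09 = 4.355e-11 m³.

value=4.355e-11 m^3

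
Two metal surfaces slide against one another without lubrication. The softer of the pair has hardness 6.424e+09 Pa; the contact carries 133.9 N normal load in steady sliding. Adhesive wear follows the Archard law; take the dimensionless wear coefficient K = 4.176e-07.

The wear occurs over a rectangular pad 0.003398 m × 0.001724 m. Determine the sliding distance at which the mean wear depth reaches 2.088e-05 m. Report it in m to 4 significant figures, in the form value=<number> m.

Every step holds exact precision, and intermediates are shown rounded, and rounded once at the end: 4 significant digits.
Contact area A = 0.003398 m × 0.001724 m = 5.858e-06 m².
As SI base values: W = 133.9 N, H = 6.424e+09 Pa, K = 4.176e-07.
Wearable volume V_lim = h_lim·A = 2.088e-05 · 5.858e-06 = 1.223e-10 m³.
So the life L = V_lim·H/(K·W) = 1.223e-10 · 6.424e+09 / (4.176e-07 · 133.9) = 1.405e+04 m.

value=1.405e+04 m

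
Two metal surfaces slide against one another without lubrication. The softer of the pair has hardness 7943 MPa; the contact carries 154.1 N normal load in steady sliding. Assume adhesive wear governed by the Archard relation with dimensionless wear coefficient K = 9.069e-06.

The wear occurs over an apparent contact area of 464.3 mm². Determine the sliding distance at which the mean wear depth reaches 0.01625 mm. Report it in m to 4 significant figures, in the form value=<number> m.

Displayed values are rounded — each operation maintains full precision — a lone final rounding, at 4 significant digits.
Convert: Hardness H = 7943 MPa = 7.943e+09 Pa.
Convert: Contact area A = 464.3 mm² = 4.643e-04 m².
Convert: Depth limit h_lim = 0.01625 mm = 1.625e-05 m.
As SI base values: W = 154.1 N, H = 7.943e+09 Pa, K = 9.069e-06.
Volume at the limit: V_lim = h_lim·A = 1.625e-05 · 4.643e-04 = 7.545e-09 m³.
Thus life L = V_lim·H/(K·W) = 7.545e-09 · 7.943e+09 / (9.069e-06 · 154.1) = 4.288e+04 m.

value=4.288e+04 m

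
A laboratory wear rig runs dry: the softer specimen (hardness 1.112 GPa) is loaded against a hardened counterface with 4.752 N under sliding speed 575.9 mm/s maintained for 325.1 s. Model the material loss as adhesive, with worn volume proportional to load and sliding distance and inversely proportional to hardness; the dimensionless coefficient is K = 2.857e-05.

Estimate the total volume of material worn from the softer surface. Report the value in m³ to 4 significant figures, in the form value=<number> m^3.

All arithmetic runs at exact precision; intermediates are printed rounded — rounded once at the end: 4 significant digits.
Convert: Sliding speed v = 575.9 mm/s = 0.5759 m/s. Distance L = v·t = 0.5759 m/s × 325.1 s = 187.2 m.
Convert: Hardness H = 1.112 GPa = 1.112e+09 Pa.
In SI base units: W = 4.752 N, H = 1.112e+09 Pa, K = 2.857e-05.
Archard volume V = K·W·L/H = 2.857e-05 · 4.752 · 187.2 / 1.112e+09 = 2.286e-11 m³.

value=2.286e-11 m^3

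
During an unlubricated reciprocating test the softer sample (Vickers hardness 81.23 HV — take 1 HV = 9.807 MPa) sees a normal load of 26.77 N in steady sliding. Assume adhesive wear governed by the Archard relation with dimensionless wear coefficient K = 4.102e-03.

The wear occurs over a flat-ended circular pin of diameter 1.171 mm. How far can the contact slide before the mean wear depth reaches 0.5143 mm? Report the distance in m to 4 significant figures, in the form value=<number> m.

value=4.018 m

Each operation keeps exact precision, and intermediates appear rounded. Rounded just once, at 4 significant digits.
Hardness H = 81.23 HV × 9.807 MPa/HV = 796.6 MPa = 7.966e+08 Pa.
Pin diameter d = 1.171 mm = 0.001171 m. Contact area A = π·d²/4 = π·(0.001171 m)²/4 = 1.077e-06 m².
Depth limit h_lim = 0.5143 mm = 5.143e-04 m.
In SI base units: W = 26.77 N, H = 7.966e+08 Pa, K = 4.102e-03.
Volume at the limit: V_lim = h_lim·A = 5.143e-04 · 1.077e-06 = 5.539e-10 m³.
Thus life L = V_lim·H/(K·W) = 5.539e-10 · 7.966e+08 / (4.102e-03 · 26.77) = 4.018 m.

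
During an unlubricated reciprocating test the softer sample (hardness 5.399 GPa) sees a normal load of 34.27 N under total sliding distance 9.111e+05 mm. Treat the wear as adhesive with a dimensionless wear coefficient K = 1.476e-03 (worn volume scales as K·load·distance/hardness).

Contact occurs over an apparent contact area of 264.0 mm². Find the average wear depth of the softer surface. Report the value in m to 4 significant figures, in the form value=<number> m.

value=3.233e-05 m

All arithmetic runs at full float precision; shown intermediates are rounded. Rounded once at the end: four significant digits.
Convert: Total distance L = 9.111e+05 mm = 911.1 m.
Convert: Hardness H = 5.399 GPa = 5.399e+09 Pa.
Convert: Contact area A = 264.0 mm² = 2.640e-04 m².
As SI base values: W = 34.27 N, H = 5.399e+09 Pa, K = 1.476e-03.
Apply Archard: V = K·W·L/H = 1.476e-03 · 34.27 · 911.1 / 5.399e+09 = 8.536e-09 m³.
Depth h = V/A = 8.536e-09 / 2.640e-04 = 3.233e-05 m.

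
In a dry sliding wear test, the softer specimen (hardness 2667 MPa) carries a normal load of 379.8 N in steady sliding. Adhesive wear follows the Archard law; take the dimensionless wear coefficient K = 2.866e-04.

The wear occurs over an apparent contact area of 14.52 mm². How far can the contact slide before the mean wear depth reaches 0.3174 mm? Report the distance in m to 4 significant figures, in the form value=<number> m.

value=112.9 m

Intermediate values are displayed rounded. All arithmetic carries exact precision — a lone final rounding to 4 significant digits.
Hardness H = 2667 MPa = 2.667e+09 Pa.
Contact area A = 14.52 mm² = 1.452e-05 m².
Depth limit h_lim = 0.3174 mm = 3.174e-04 m.
In SI base units: W = 379.8 N, H = 2.667e+09 Pa, K = 2.866e-04.
Volume at the limit: V_lim = h_lim·A = 3.174e-04 · 1.452e-05 = 4.609e-09 m³.
Life L = V_lim·H/(K·W) = 4.609e-09 · 2.667e+09 / (2.866e-04 · 379.8) = 112.9 m.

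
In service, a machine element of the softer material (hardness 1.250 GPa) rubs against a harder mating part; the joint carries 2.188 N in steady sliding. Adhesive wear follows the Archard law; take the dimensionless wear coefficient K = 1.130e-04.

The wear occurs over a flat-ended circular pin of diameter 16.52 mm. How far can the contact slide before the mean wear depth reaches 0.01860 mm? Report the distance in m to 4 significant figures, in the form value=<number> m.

value=2.016e+04 m

All working math holds exact precision. The intermediates are displayed rounded, and one last rounding: 4 significant digits.
Hardness H = 1.250 GPa = 1.250e+09 Pa.
Pin diameter d = 16.52 mm = 0.01652 m. Contact area A = π·d²/4 = π·(0.01652 m)²/4 = 2.143e-04 m².
Depth limit h_lim = 0.01860 mm = 1.860e-05 m.
As SI base values: W = 2.188 N, H = 1.250e+09 Pa, K = 1.130e-04.
Wearable volume V_lim = h_lim·A = 1.860e-05 · 2.143e-04 = 3.987e-09 m³.
So the life L = V_lim·H/(K·W) = 3.987e-09 · 1.250e+09 / (1.130e-04 · 2.188) = 2.016e+04 m.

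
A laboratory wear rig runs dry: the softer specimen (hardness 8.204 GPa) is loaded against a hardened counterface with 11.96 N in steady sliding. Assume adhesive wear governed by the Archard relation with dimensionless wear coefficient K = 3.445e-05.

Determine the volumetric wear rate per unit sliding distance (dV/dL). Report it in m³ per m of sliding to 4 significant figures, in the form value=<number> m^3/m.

Shown intermediates are rounded, and all arithmetic runs at exact precision, and rounded just once, at 4 significant digits.
Convert: Hardness H = 8.204 GPa = 8.204e+09 Pa.
Collected in SI base units: W = 11.96 N, H = 8.204e+09 Pa, K = 3.445e-05.
Wear rate dV/dL = K·W/H (independent of L): 3.445e-05 · 11.96 / 8.204e+09 = 5.022e-14 m³/m.

value=5.022e-14 m^3/m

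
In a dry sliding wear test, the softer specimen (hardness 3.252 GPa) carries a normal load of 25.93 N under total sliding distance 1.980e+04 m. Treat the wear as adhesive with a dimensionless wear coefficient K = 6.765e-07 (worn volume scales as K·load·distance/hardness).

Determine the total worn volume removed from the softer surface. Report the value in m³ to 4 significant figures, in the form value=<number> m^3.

value=1.068e-10 m^3

The algebra maintains exact precision — the intermediates are printed rounded, and one last rounding: 4 significant figures.
Hardness H = 3.252 GPa = 3.252e+09 Pa.
SI base units throughout: W = 25.93 N, H = 3.252e+09 Pa, K = 6.765e-07.
Worn volume V = K·W·L/H = 6.765e-07 · 25.93 · 1.980e+04 / 3.252e+09 = 1.068e-10 m³.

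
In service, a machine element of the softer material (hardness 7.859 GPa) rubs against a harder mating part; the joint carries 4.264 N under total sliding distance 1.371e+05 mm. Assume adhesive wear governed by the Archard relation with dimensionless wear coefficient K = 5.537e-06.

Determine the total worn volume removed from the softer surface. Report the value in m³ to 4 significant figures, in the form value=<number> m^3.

Intermediate values are displayed rounded. All arithmetic carries exact precision, and rounded once at the end, at 4 significant digits.
The distance L = 1.371e+05 mm = 137.1 m.
Hardness H = 7.859 GPa = 7.859e+09 Pa.
Working in SI base units: W = 4.264 N, H = 7.859e+09 Pa, K = 5.537e-06.
Archard relation: V = K·W·L/H = 5.537e-06 · 4.264 · 137.1 / 7.859e+09 = 4.119e-13 m³.

value=4.119e-13 m^3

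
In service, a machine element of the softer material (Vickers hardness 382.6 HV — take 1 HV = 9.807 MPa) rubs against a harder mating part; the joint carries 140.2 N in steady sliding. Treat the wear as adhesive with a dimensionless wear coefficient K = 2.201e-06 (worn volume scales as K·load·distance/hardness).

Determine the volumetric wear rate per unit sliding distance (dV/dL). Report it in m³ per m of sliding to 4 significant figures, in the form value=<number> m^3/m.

value=8.224e-14 m^3/m

The computation keeps full float precision; intermediates appear rounded; a lone final rounding: four significant digits.
Hardness H = 382.6 HV × 9.807 MPa/HV = 3752 MPa = 3.752e+09 Pa.
In SI base units: W = 140.2 N, H = 3.752e+09 Pa, K = 2.201e-06.
The wear rate dV/dL = K·W/H — distance-free: 2.201e-06 · 140.2 / 3.752e+09 = 8.224e-14 m³/m.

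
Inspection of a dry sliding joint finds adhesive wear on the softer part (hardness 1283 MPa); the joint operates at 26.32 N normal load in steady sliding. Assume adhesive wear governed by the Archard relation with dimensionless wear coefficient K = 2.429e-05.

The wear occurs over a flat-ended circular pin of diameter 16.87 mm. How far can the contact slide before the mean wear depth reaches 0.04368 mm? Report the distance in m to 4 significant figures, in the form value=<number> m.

value=1.959e+04 m

All arithmetic keeps full precision. The intermediates are shown rounded. Rounded just once, at 4 significant digits.
Convert: Hardness H = 1283 MPa = 1.283e+09 Pa.
Convert: Pin diameter d = 16.87 mm = 0.01687 m. Contact area A = π·d²/4 = π·(0.01687 m)²/4 = 2.235e-04 m².
Convert: Depth limit h_lim = 0.04368 mm = 4.368e-05 m.
SI base units throughout: W = 26.32 N, H = 1.283e+09 Pa, K = 2.429e-05.
At the depth limit, V_lim = h_lim·A = 4.368e-05 · 2.235e-04 = 9.763e-09 m³.
Life L = V_lim·H/(K·W) = 9.763e-09 · 1.283e+09 / (2.429e-05 · 26.32) = 1.959e+04 m.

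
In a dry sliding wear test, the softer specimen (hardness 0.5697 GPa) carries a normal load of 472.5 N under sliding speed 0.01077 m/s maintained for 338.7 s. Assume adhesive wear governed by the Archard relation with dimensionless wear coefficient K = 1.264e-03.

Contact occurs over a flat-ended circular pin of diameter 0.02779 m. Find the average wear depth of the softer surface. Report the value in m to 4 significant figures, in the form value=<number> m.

value=6.305e-06 m

All working math carries exact precision. Intermediates are shown rounded, and rounded just once to four significant digits.
Convert: Path length L = v·t = 0.01077 m/s × 338.7 s = 3.648 m.
Convert: Hardness H = 0.5697 GPa = 5.697e+08 Pa.
Convert: Contact area A = π·d²/4 = π·(0.02779 m)²/4 = 6.066e-04 m².
Expressed in SI base units: W = 472.5 N, H = 5.697e+08 Pa, K = 1.264e-03.
Wear volume V = K·W·L/H = 1.264e-03 · 472.5 · 3.648 / 5.697e+08 = 3.824e-09 m³.
Depth of wear h = V/A = 3.824e-09 / 6.066e-04 = 6.305e-06 m.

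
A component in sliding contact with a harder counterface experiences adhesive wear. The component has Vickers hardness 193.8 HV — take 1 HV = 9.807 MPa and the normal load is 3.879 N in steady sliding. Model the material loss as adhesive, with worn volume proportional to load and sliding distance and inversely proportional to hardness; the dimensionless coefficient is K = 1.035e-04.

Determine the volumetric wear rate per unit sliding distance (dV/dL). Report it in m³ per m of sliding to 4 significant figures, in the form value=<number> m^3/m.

Intermediates are displayed rounded — all working math runs at exact precision, and rounded just once, at four significant figures.
Convert: Hardness H = 193.8 HV × 9.807 MPa/HV = 1901 MPa = 1.901e+09 Pa.
In SI base units, W = 3.879 N, H = 1.901e+09 Pa, K = 1.035e-04.
Wear rate dV/dL = K·W/H: 1.035e-04 · 3.879 / 1.901e+09 = 2.112e-13 m³/m.

value=2.112e-13 m^3/m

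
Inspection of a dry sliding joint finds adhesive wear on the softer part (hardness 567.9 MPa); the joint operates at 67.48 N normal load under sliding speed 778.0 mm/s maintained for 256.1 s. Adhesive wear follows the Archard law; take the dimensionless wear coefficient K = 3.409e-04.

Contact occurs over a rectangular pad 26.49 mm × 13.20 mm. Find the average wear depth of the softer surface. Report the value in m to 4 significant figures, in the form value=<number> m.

value=2.308e-05 m

Each operation holds full precision, and the intermediates are printed rounded. Rounded once at the end: four significant digits.
Sliding speed v = 778.0 mm/s = 0.7780 m/s. Sliding distance L = v·t = 0.7780 m/s × 256.1 s = 199.2 m.
Hardness H = 567.9 MPa = 5.679e+08 Pa.
Pad sides 26.49 mm × 13.20 mm = 0.02649 m × 0.01320 m. Contact area A = 0.02649 m × 0.01320 m = 3.497e-04 m².
In SI base units, W = 67.48 N, H = 5.679e+08 Pa, K = 3.409e-04.
Archard relation: V = K·W·L/H = 3.409e-04 · 67.48 · 199.2 / 5.679e+08 = 8.071e-09 m³.
Mean depth h = V/A = 8.071e-09 / 3.497e-04 = 2.308e-05 m.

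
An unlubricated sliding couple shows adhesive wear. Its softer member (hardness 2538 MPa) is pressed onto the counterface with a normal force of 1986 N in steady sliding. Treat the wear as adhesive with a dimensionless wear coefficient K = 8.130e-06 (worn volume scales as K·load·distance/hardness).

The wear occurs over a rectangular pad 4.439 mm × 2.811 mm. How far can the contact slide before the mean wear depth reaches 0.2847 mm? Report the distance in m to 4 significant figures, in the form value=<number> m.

All working math carries full float precision; the intermediates are shown rounded — a lone final rounding: four significant digits.
Convert: Hardness H = 2538 MPa = 2.538e+09 Pa.
Convert: Pad sides 4.439 mm × 2.811 mm = 0.004439 m × 0.002811 m. Contact area A = 0.004439 m × 0.002811 m = 1.248e-05 m².
Convert: Depth limit h_lim = 0.2847 mm = 2.847e-04 m.
Expressed in SI base units: W = 1986 N, H = 2.538e+09 Pa, K = 8.130e-06.
Limit volume V_lim = h_lim·A = 2.847e-04 · 1.248e-05 = 3.552e-09 m³.
So the life L = V_lim·H/(K·W) = 3.552e-09 · 2.538e+09 / (8.130e-06 · 1986) = 558.4 m.

value=558.4 m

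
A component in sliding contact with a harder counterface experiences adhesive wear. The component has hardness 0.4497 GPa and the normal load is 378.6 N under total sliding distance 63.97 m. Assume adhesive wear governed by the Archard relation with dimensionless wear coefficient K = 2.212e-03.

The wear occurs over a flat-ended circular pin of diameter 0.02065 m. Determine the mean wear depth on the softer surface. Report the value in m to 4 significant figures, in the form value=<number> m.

value=3.557e-04 m

Intermediates are displayed rounded; all working math carries full float precision, and one final rounding, at four significant figures.
Convert: Hardness H = 0.4497 GPa = 4.497e+08 Pa.
Convert: Contact area A = π·d²/4 = π·(0.02065 m)²/4 = 3.349e-04 m².
Restated in SI base units: W = 378.6 N, H = 4.497e+08 Pa, K = 2.212e-03.
Wear volume V = K·W·L/H = 2.212e-03 · 378.6 · 63.97 / 4.497e+08 = 1.191e-07 m³.
Depth h = V/A = 1.191e-07 / 3.349e-04 = 3.557e-04 m.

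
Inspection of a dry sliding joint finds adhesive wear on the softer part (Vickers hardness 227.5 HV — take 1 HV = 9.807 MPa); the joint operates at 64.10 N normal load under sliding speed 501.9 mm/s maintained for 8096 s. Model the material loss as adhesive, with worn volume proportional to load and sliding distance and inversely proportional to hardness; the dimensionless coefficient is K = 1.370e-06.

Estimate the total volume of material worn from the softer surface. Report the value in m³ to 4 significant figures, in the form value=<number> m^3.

value=1.599e-10 m^3

All arithmetic carries exact precision — intermediates are shown rounded, and a lone final rounding, at four significant digits.
Convert: Sliding speed v = 501.9 mm/s = 0.5019 m/s. Distance covered L = v·t = 0.5019 m/s × 8096 s = 4063 m.
Convert: Hardness H = 227.5 HV × 9.807 MPa/HV = 2231 MPa = 2.231e+09 Pa.
Working in SI base units: W = 64.10 N, H = 2.231e+09 Pa, K = 1.370e-06.
The Archard volume V = K·W·L/H = 1.370e-06 · 64.10 · 4063 / 2.231e+09 = 1.599e-10 m³.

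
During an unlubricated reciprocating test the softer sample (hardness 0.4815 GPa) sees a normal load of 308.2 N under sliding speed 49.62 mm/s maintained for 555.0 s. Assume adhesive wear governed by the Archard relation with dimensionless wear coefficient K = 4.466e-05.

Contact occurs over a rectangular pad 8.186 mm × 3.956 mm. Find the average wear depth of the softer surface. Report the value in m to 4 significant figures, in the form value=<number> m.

value=2.431e-05 m

Shown intermediates are rounded; all working math carries full float precision — rounded once at the end, at four significant figures.
Convert: Sliding speed v = 49.62 mm/s = 0.04962 m/s. The distance L = v·t = 0.04962 m/s × 555.0 s = 27.54 m.
Convert: Hardness H = 0.4815 GPa = 4.815e+08 Pa.
Convert: Pad sides 8.186 mm × 3.956 mm = 0.008186 m × 0.003956 m. Contact area A = 0.008186 m × 0.003956 m = 3.238e-05 m².
In SI base units: W = 308.2 N, H = 4.815e+08 Pa, K = 4.466e-05.
Wear volume V = K·W·L/H = 4.466e-05 · 308.2 · 27.54 / 4.815e+08 = 7.872e-10 m³.
Average depth h = V/A = 7.872e-10 / 3.238e-05 = 2.431e-05 m.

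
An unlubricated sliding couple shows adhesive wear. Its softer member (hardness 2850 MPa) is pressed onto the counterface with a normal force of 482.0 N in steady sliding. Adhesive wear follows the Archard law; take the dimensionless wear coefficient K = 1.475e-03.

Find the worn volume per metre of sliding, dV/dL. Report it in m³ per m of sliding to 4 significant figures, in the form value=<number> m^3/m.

The intermediates are displayed rounded; all working math maintains full precision; a lone final rounding to 4 significant figures.
Hardness H = 2850 MPa = 2.850e+09 Pa.
In SI base units: W = 482.0 N, H = 2.850e+09 Pa, K = 1.475e-03.
Volumetric rate dV/dL = K·W/H — distance-free: 1.475e-03 · 482.0 / 2.850e+09 = 2.495e-10 m³/m.

value=2.495e-10 m^3/m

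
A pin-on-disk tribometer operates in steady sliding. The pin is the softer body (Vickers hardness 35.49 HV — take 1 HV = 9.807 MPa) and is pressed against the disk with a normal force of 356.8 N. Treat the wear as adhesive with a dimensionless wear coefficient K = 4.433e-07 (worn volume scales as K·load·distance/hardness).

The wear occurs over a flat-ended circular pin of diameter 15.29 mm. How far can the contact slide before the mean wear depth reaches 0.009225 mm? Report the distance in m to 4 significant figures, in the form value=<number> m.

value=3727 m

Each operation runs at exact precision — displayed values are rounded, and one final rounding: 4 significant figures.
Hardness H = 35.49 HV × 9.807 MPa/HV = 348.1 MPa = 3.481e+08 Pa.
Pin diameter d = 15.29 mm = 0.01529 m. Contact area A = π·d²/4 = π·(0.01529 m)²/4 = 1.836e-04 m².
Depth limit h_lim = 0.009225 mm = 9.225e-06 m.
SI base units throughout: W = 356.8 N, H = 3.481e+08 Pa, K = 4.433e-07.
Allowed volume V_lim = h_lim·A = 9.225e-06 · 1.836e-04 = 1.694e-09 m³.
Life L = V_lim·H/(K·W) = 1.694e-09 · 3.481e+08 / (4.433e-07 · 356.8) = 3727 m.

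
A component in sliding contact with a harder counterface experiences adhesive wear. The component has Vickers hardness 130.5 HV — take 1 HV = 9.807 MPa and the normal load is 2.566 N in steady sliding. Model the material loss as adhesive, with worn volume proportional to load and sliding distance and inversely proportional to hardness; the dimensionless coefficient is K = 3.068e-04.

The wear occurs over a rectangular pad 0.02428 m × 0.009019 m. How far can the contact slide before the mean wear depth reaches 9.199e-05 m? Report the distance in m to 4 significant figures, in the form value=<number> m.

Intermediates are printed rounded — every step keeps exact precision; one last rounding, at 4 significant figures.
Hardness H = 130.5 HV × 9.807 MPa/HV = 1280 MPa = 1.280e+09 Pa.
Contact area A = 0.02428 m × 0.009019 m = 2.190e-04 m².
Restated in SI base units: W = 2.566 N, H = 1.280e+09 Pa, K = 3.068e-04.
Volume at the limit: V_lim = h_lim·A = 9.199e-05 · 2.190e-04 = 2.014e-08 m³.
So the life L = V_lim·H/(K·W) = 2.014e-08 · 1.280e+09 / (3.068e-04 · 2.566) = 3.275e+04 m.

value=3.275e+04 m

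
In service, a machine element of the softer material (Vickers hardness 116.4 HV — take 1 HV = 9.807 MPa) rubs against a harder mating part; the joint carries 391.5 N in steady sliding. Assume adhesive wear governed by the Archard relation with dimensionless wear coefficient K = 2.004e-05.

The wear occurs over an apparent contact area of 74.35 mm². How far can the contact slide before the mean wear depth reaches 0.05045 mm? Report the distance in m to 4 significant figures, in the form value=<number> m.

Printed values are rounded, and each operation keeps full float precision, and one last rounding: 4 significant digits.
Hardness H = 116.4 HV × 9.807 MPa/HV = 1142 MPa = 1.142e+09 Pa.
Contact area A = 74.35 mm² = 7.435e-05 m².
Depth limit h_lim = 0.05045 mm = 5.045e-05 m.
Collected in SI base units: W = 391.5 N, H = 1.142e+09 Pa, K = 2.004e-05.
At the depth limit, V_lim = h_lim·A = 5.045e-05 · 7.435e-05 = 3.751e-09 m³.
Inverting, life L = V_lim·H/(K·W) = 3.751e-09 · 1.142e+09 / (2.004e-05 · 391.5) = 545.8 m.

value=545.8 m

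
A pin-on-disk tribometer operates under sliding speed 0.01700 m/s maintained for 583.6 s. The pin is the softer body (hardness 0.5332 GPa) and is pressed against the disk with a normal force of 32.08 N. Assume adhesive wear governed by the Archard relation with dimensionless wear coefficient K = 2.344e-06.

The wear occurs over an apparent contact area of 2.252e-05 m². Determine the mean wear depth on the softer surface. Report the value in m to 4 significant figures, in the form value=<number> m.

value=6.213e-08 m

Quoted intermediates are rounded — each operation keeps full float precision — one final rounding: 4 significant digits.
Distance covered L = v·t = 0.01700 m/s × 583.6 s = 9.921 m.
Hardness H = 0.5332 GPa = 5.332e+08 Pa.
Restated in SI base units: W = 32.08 N, H = 5.332e+08 Pa, K = 2.344e-06.
Wear volume V = K·W·L/H = 2.344e-06 · 32.08 · 9.921 / 5.332e+08 = 1.399e-12 m³.
Mean depth h = V/A = 1.399e-12 / 2.252e-05 = 6.213e-08 m.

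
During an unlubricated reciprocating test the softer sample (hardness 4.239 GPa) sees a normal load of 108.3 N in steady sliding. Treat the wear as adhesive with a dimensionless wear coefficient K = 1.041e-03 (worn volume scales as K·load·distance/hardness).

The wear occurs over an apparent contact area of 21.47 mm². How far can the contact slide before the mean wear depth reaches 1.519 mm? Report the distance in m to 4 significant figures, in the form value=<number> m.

value=1226 m

The computation maintains exact precision. The intermediates are displayed rounded, and a lone final rounding to 4 significant digits.
Convert: Hardness H = 4.239 GPa = 4.239e+09 Pa.
Convert: Contact area A = 21.47 mm² = 2.147e-05 m².
Convert: Depth limit h_lim = 1.519 mm = 0.001519 m.
In SI base units, W = 108.3 N, H = 4.239e+09 Pa, K = 1.041e-03.
Limit volume V_lim = h_lim·A = 0.001519 · 2.147e-05 = 3.261e-08 m³.
Life L = V_lim·H/(K·W) = 3.261e-08 · 4.239e+09 / (1.041e-03 · 108.3) = 1226 m.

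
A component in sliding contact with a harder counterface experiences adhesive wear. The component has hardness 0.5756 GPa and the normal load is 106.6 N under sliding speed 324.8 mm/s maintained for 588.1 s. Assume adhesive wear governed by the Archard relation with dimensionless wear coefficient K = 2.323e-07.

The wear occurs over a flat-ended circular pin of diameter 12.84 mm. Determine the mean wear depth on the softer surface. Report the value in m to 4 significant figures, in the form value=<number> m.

Printed values are rounded — all arithmetic maintains full precision. Rounded just once to 4 significant digits.
Convert: Sliding speed v = 324.8 mm/s = 0.3248 m/s. The distance L = v·t = 0.3248 m/s × 588.1 s = 191.0 m.
Convert: Hardness H = 0.5756 GPa = 5.756e+08 Pa.
Convert: Pin diameter d = 12.84 mm = 0.01284 m. Contact area A = π·d²/4 = π·(0.01284 m)²/4 = 1.295e-04 m².
Restated in SI base units: W = 106.6 N, H = 5.756e+08 Pa, K = 2.323e-07.
The Archard volume V = K·W·L/H = 2.323e-07 · 106.6 · 191.0 / 5.756e+08 = 8.218e-12 m³.
Depth h = V/A = 8.218e-12 / 1.295e-04 = 6.346e-08 m.

value=6.346e-08 m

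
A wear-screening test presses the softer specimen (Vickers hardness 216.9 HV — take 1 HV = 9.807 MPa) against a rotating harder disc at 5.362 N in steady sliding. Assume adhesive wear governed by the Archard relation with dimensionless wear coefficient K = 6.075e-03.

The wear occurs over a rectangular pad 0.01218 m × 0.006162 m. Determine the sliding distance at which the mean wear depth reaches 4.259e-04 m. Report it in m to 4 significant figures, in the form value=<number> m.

value=2087 m

Every step maintains full float precision; intermediate values are displayed rounded — rounded once at the end: 4 significant digits.
Convert: Hardness H = 216.9 HV × 9.807 MPa/HV = 2127 MPa = 2.127e+09 Pa.
Convert: Contact area A = 0.01218 m × 0.006162 m = 7.505e-05 m².
In SI base units, W = 5.362 N, H = 2.127e+09 Pa, K = 6.075e-03.
Permissible volume V_lim = h_lim·A = 4.259e-04 · 7.505e-05 = 3.197e-08 m³.
Sliding life L = V_lim·H/(K·W) = 3.197e-08 · 2.127e+09 / (6.075e-03 · 5.362) = 2087 m.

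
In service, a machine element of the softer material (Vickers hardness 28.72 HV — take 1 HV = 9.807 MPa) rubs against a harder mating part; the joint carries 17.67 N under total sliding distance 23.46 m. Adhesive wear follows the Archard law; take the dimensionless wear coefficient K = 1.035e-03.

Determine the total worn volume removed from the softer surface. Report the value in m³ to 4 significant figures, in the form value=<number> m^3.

value=1.523e-09 m^3

The algebra carries full float precision; intermediate values are displayed rounded. Rounded once at the end to 4 significant digits.
Hardness H = 28.72 HV × 9.807 MPa/HV = 281.7 MPa = 2.817e+08 Pa.
Expressed in SI base units: W = 17.67 N, H = 2.817e+08 Pa, K = 1.035e-03.
The Archard volume V = K·W·L/H = 1.035e-03 · 17.67 · 23.46 / 2.817e+08 = 1.523e-09 m³.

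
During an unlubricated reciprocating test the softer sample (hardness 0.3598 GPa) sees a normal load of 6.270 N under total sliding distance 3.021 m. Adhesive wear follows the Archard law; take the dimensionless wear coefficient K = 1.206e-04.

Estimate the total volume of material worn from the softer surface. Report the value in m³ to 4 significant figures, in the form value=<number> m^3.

Printed values are rounded; all arithmetic keeps exact precision — one last rounding, at 4 significant figures.
Convert: Hardness H = 0.3598 GPa = 3.598e+08 Pa.
Restated in SI base units: W = 6.270 N, H = 3.598e+08 Pa, K = 1.206e-04.
By Archard's law, V = K·W·L/H = 1.206e-04 · 6.270 · 3.021 / 3.598e+08 = 6.349e-12 m³.

value=6.349e-12 m^3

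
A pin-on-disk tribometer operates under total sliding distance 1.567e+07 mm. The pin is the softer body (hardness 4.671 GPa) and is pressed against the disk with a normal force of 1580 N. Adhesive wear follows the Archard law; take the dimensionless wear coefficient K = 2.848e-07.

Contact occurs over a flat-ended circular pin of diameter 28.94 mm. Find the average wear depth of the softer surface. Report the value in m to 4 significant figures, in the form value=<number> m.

All working math runs at full precision; displayed values are rounded; a single final rounding: 4 significant digits.
Convert: The distance L = 1.567e+07 mm = 1.567e+04 m.
Convert: Hardness H = 4.671 GPa = 4.671e+09 Pa.
Convert: Pin diameter d = 28.94 mm = 0.02894 m. Contact area A = π·d²/4 = π·(0.02894 m)²/4 = 6.578e-04 m².
Expressed in SI base units: W = 1580 N, H = 4.671e+09 Pa, K = 2.848e-07.
Apply Archard: V = K·W·L/H = 2.848e-07 · 1580 · 1.567e+04 / 4.671e+09 = 1.510e-09 m³.
Mean depth h = V/A = 1.510e-09 / 6.578e-04 = 2.295e-06 m.

value=2.295e-06 m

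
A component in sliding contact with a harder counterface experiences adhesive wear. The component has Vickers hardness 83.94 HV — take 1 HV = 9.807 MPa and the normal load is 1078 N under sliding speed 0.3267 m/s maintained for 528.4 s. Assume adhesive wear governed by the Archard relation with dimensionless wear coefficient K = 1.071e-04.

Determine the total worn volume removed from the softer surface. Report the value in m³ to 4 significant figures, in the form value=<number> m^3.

value=2.421e-08 m^3

All working math runs at full precision; intermediates are printed rounded; rounded just once to four significant figures.
Path length L = v·t = 0.3267 m/s × 528.4 s = 172.6 m.
Hardness H = 83.94 HV × 9.807 MPa/HV = 823.2 MPa = 8.232e+08 Pa.
Working in SI base units: W = 1078 N, H = 8.232e+08 Pa, K = 1.071e-04.
Archard volume V = K·W·L/H = 1.071e-04 · 1078 · 172.6 / 8.232e+08 = 2.421e-08 m³.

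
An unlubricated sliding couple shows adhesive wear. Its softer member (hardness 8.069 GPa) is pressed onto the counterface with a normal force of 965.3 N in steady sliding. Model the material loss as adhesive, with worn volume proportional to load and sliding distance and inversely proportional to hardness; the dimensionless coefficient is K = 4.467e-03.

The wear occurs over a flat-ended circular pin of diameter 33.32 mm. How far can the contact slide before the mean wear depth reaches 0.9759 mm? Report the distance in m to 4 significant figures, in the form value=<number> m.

Quoted intermediates are rounded — all arithmetic keeps exact precision, and one last rounding: 4 significant digits.
Convert: Hardness H = 8.069 GPa = 8.069e+09 Pa.
Convert: Pin diameter d = 33.32 mm = 0.03332 m. Contact area A = π·d²/4 = π·(0.03332 m)²/4 = 8.720e-04 m².
Convert: Depth limit h_lim = 0.9759 mm = 9.759e-04 m.
SI base units throughout: W = 965.3 N, H = 8.069e+09 Pa, K = 4.467e-03.
Permissible volume V_lim = h_lim·A = 9.759e-04 · 8.720e-04 = 8.510e-07 m³.
Inverting, life L = V_lim·H/(K·W) = 8.510e-07 · 8.069e+09 / (4.467e-03 · 965.3) = 1592 m.

value=1592 m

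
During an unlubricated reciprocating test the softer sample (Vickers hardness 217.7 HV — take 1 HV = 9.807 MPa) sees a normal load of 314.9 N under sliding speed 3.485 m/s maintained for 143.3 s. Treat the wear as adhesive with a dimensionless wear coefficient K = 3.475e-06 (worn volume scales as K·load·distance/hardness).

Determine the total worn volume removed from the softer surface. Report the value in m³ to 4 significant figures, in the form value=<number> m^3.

value=2.560e-10 m^3

Every step maintains exact precision — intermediates are displayed rounded — one last rounding: 4 significant figures.
Total distance L = v·t = 3.485 m/s × 143.3 s = 499.4 m.
Hardness H = 217.7 HV × 9.807 MPa/HV = 2135 MPa = 2.135e+09 Pa.
SI base units throughout: W = 314.9 N, H = 2.135e+09 Pa, K = 3.475e-06.
Archard volume V = K·W·L/H = 3.475e-06 · 314.9 · 499.4 / 2.135e+09 = 2.560e-10 m³.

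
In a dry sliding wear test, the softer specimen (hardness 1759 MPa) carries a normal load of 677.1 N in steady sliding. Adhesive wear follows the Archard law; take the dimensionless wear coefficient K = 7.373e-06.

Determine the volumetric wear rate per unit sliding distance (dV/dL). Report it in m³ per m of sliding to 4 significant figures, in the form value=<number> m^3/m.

value=2.838e-12 m^3/m

The computation carries exact precision. Intermediate values appear rounded — one final rounding to 4 significant digits.
Convert: Hardness H = 1759 MPa = 1.759e+09 Pa.
Collected in SI base units: W = 677.1 N, H = 1.759e+09 Pa, K = 7.373e-06.
Wear rate dV/dL = K·W/H (no L dependence): 7.373e-06 · 677.1 / 1.759e+09 = 2.838e-12 m³/m.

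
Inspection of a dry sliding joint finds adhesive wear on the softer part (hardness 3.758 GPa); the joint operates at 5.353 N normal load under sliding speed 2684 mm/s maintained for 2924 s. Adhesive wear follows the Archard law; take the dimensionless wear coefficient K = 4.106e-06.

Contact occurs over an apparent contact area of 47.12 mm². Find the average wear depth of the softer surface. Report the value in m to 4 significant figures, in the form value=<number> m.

The intermediates appear rounded, and every step runs at full precision, and one final rounding, at 4 significant figures.
Convert: Sliding speed v = 2684 mm/s = 2.684 m/s. Sliding distance L = v·t = 2.684 m/s × 2924 s = 7848 m.
Convert: Hardness H = 3.758 GPa = 3.758e+09 Pa.
Convert: Contact area A = 47.12 mm² = 4.712e-05 m².
In SI base units: W = 5.353 N, H = 3.758e+09 Pa, K = 4.106e-06.
By Archard's law, V = K·W·L/H = 4.106e-06 · 5.353 · 7848 / 3.758e+09 = 4.590e-11 m³.
Mean depth h = V/A = 4.590e-11 / 4.712e-05 = 9.741e-07 m.

value=9.741e-07 m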